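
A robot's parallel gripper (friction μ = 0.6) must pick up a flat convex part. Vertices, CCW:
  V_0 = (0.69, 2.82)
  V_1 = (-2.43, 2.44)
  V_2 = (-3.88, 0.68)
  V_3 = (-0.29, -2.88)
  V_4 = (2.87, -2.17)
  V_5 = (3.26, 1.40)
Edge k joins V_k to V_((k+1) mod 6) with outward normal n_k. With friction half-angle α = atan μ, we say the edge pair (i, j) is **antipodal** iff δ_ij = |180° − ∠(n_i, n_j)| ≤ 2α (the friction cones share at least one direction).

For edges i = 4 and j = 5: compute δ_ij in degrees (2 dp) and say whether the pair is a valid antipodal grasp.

δ = 112.69°, invalid

α = atan 0.6 = 30.96°;  2α = 61.93°
edge 4: e_4 = (+0.39, +3.57);  n_4 = (+0.9941, -0.1086)
edge 5: e_5 = (-2.57, +1.42);  n_5 = (+0.4836, +0.8753)
∠(n_4, n_5) = 67.31°
δ = |180° − 67.31°| = 112.69°
112.69° > 2α = 61.93°  →  invalid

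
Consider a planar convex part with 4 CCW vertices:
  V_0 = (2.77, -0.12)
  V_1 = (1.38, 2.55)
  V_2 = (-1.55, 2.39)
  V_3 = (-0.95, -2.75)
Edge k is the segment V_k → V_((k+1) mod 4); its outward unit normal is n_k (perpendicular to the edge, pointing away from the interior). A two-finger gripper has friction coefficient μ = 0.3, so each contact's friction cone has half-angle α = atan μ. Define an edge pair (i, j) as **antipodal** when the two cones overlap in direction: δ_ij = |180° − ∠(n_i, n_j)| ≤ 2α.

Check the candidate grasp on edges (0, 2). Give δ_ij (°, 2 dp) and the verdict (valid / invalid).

α = atan 0.3 = 16.70°;  2α = 33.40°
edge 0: e_0 = (-1.39, +2.67);  n_0 = (+0.8870, +0.4618)
edge 2: e_2 = (+0.60, -5.14);  n_2 = (-0.9933, -0.1159)
∠(n_0, n_2) = 159.16°
δ = |180° − 159.16°| = 20.84°
20.84° ≤ 2α = 33.40°  →  valid

δ = 20.84°, valid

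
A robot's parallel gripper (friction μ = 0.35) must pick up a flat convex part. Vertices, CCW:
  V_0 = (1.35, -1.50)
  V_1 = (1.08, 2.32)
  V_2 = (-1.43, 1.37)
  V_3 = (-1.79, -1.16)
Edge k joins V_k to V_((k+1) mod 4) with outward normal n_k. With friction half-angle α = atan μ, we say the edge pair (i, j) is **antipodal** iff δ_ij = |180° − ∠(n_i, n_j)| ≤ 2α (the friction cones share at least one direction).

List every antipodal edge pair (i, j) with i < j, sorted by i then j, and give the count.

count = 2; pairs: (0,2), (1,3)

α = atan 0.35 = 19.29°;  2α = 38.58°
n_0 = (+0.9975, +0.0705)
n_1 = (-0.3540, +0.9353)
n_2 = (-0.9900, +0.1409)
n_3 = (-0.1077, -0.9942)
  (0,1): δ = 73.31°  ·
  (0,2): δ = 12.14°  ✓
  (0,3): δ = 79.78°  ·
  (1,2): δ = 118.83°  ·
  (1,3): δ = 26.91°  ✓
  (2,3): δ = 88.08°  ·
antipodal pairs: 2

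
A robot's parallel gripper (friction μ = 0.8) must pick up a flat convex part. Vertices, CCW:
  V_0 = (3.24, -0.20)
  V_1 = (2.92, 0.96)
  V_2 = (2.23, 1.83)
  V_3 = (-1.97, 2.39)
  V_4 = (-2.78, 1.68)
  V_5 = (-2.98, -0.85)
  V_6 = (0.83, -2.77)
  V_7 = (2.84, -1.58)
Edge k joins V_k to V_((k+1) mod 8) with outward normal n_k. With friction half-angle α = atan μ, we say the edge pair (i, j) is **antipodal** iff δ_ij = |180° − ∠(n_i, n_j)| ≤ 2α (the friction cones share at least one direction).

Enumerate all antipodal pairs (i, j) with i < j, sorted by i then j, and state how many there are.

α = atan 0.8 = 38.66°;  2α = 77.32°
n_0 = (+0.9640, +0.2659)
n_1 = (+0.7835, +0.6214)
n_2 = (+0.1322, +0.9912)
n_3 = (-0.6592, +0.7520)
n_4 = (-0.9969, +0.0788)
n_5 = (-0.4500, -0.8930)
n_6 = (+0.5095, -0.8605)
n_7 = (+0.9605, -0.2784)
  (0,1): δ = 157.00°  ·
  (0,2): δ = 113.02°  ·
  (0,3): δ = 64.19°  ✓
  (0,4): δ = 19.94°  ✓
  (0,5): δ = 47.83°  ✓
  (0,6): δ = 105.21°  ·
  (0,7): δ = 148.41°  ·
  (1,2): δ = 136.01°  ·
  (1,3): δ = 87.18°  ·
  (1,4): δ = 42.94°  ✓
  (1,5): δ = 24.84°  ✓
  (1,6): δ = 82.21°  ·
  (1,7): δ = 125.42°  ·
  (2,3): δ = 131.17°  ·
  (2,4): δ = 86.93°  ·
  (2,5): δ = 19.15°  ✓
  (2,6): δ = 38.22°  ✓
  (2,7): δ = 81.43°  ·
  (3,4): δ = 135.76°  ·
  (3,5): δ = 67.98°  ✓
  (3,6): δ = 10.61°  ✓
  (3,7): δ = 32.60°  ✓
  (4,5): δ = 112.23°  ·
  (4,6): δ = 54.85°  ✓
  (4,7): δ = 11.64°  ✓
  (5,6): δ = 122.63°  ·
  (5,7): δ = 79.42°  ·
  (6,7): δ = 136.79°  ·
antipodal pairs: 12

count = 12; pairs: (0,3), (0,4), (0,5), (1,4), (1,5), (2,5), (2,6), (3,5), (3,6), (3,7), (4,6), (4,7)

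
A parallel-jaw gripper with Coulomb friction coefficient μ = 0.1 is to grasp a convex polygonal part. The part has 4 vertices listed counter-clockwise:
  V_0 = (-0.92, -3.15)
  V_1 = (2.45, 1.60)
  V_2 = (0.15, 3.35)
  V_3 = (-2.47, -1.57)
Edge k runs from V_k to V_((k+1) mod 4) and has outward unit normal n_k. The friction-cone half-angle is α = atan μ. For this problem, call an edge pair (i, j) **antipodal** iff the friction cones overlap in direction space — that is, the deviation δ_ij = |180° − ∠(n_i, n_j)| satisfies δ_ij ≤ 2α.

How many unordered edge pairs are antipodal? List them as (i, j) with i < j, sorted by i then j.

count = 2; pairs: (0,2), (1,3)

α = atan 0.1 = 5.71°;  2α = 11.42°
n_0 = (+0.8156, -0.5786)
n_1 = (+0.6055, +0.7958)
n_2 = (-0.8827, +0.4700)
n_3 = (-0.7139, -0.7003)
  (0,1): δ = 91.91°  ·
  (0,2): δ = 7.32°  ✓
  (0,3): δ = 79.81°  ·
  (1,2): δ = 80.77°  ·
  (1,3): δ = 8.28°  ✓
  (2,3): δ = 107.51°  ·
antipodal pairs: 2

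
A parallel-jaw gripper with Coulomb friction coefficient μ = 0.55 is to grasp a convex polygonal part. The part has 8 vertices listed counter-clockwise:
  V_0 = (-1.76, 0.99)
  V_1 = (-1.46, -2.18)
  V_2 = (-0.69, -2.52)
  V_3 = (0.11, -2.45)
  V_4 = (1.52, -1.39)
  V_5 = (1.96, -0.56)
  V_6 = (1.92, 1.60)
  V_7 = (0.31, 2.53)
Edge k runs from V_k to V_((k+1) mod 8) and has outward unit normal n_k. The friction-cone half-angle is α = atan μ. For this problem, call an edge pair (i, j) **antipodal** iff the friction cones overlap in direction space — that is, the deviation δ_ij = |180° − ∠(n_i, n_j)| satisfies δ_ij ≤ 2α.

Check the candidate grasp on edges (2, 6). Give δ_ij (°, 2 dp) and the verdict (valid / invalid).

α = atan 0.55 = 28.81°;  2α = 57.62°
edge 2: e_2 = (+0.80, +0.07);  n_2 = (+0.0872, -0.9962)
edge 6: e_6 = (-1.61, +0.93);  n_6 = (+0.5002, +0.8659)
∠(n_2, n_6) = 144.99°
δ = |180° − 144.99°| = 35.01°
35.01° ≤ 2α = 57.62°  →  valid

δ = 35.01°, valid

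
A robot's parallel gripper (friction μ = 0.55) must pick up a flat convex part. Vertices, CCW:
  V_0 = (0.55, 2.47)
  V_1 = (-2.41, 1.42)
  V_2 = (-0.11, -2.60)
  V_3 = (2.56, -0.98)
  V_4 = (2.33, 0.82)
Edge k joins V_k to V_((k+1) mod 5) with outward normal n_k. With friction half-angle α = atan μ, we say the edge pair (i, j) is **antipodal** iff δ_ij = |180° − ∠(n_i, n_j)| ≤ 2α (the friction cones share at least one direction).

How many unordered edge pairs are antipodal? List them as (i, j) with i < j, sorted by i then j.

count = 3; pairs: (0,2), (1,3), (1,4)

α = atan 0.55 = 28.81°;  2α = 57.62°
n_0 = (-0.3343, +0.9425)
n_1 = (-0.8680, -0.4966)
n_2 = (+0.5187, -0.8549)
n_3 = (+0.9919, +0.1267)
n_4 = (+0.6798, +0.7334)
  (0,1): δ = 79.76°  ·
  (0,2): δ = 11.72°  ✓
  (0,3): δ = 77.75°  ·
  (0,4): δ = 117.64°  ·
  (1,2): δ = 88.53°  ·
  (1,3): δ = 22.49°  ✓
  (1,4): δ = 17.39°  ✓
  (2,3): δ = 113.97°  ·
  (2,4): δ = 74.08°  ·
  (3,4): δ = 140.11°  ·
antipodal pairs: 3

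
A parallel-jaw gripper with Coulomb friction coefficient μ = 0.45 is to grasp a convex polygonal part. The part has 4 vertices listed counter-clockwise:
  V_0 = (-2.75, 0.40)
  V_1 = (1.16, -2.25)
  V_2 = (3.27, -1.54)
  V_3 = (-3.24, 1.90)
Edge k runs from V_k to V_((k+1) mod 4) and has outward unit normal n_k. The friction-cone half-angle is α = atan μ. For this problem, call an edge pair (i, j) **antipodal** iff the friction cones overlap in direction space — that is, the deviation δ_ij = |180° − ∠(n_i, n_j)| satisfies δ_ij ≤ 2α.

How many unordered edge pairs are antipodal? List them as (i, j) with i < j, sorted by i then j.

count = 3; pairs: (0,2), (1,2), (2,3)

α = atan 0.45 = 24.23°;  2α = 48.46°
n_0 = (-0.5610, -0.8278)
n_1 = (+0.3189, -0.9478)
n_2 = (+0.4672, +0.8842)
n_3 = (-0.9506, -0.3105)
  (0,1): δ = 127.27°  ·
  (0,2): δ = 6.27°  ✓
  (0,3): δ = 142.22°  ·
  (1,2): δ = 46.45°  ✓
  (1,3): δ = 89.49°  ·
  (2,3): δ = 44.06°  ✓
antipodal pairs: 3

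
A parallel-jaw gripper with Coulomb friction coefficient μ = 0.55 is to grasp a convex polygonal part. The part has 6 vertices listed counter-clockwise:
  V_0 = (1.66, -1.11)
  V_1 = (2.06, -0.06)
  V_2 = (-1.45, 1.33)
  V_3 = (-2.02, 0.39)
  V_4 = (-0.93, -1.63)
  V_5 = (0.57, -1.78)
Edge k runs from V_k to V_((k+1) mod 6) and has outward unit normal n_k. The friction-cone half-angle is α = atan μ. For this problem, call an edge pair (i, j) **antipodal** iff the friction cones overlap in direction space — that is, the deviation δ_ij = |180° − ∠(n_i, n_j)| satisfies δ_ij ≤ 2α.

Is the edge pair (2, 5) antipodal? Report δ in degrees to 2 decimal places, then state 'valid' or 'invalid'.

α = atan 0.55 = 28.81°;  2α = 57.62°
edge 2: e_2 = (-0.57, -0.94);  n_2 = (-0.8551, +0.5185)
edge 5: e_5 = (+1.09, +0.67);  n_5 = (+0.5237, -0.8519)
∠(n_2, n_5) = 152.81°
δ = |180° − 152.81°| = 27.19°
27.19° ≤ 2α = 57.62°  →  valid

δ = 27.19°, valid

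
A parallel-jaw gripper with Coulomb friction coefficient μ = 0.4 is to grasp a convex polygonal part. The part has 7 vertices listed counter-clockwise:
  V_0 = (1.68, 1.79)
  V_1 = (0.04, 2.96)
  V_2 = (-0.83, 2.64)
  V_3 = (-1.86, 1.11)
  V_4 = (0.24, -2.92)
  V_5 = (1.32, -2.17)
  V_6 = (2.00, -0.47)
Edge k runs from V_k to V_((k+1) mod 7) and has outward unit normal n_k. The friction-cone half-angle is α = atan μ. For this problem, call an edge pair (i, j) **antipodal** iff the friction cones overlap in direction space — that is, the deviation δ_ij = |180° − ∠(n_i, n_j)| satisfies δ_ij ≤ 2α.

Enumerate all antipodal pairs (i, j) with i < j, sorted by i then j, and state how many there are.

α = atan 0.4 = 21.80°;  2α = 43.60°
n_0 = (+0.5808, +0.8141)
n_1 = (-0.3452, +0.9385)
n_2 = (-0.8295, +0.5584)
n_3 = (-0.8868, -0.4621)
n_4 = (+0.5704, -0.8214)
n_5 = (+0.9285, -0.3714)
n_6 = (+0.9901, +0.1402)
  (0,1): δ = 124.30°  ·
  (0,2): δ = 88.44°  ·
  (0,3): δ = 26.97°  ✓
  (0,4): δ = 70.28°  ·
  (0,5): δ = 103.70°  ·
  (0,6): δ = 133.56°  ·
  (1,2): δ = 144.14°  ·
  (1,3): δ = 82.67°  ·
  (1,4): δ = 14.58°  ✓
  (1,5): δ = 48.00°  ·
  (1,6): δ = 77.86°  ·
  (2,3): δ = 118.53°  ·
  (2,4): δ = 21.27°  ✓
  (2,5): δ = 12.15°  ✓
  (2,6): δ = 42.01°  ✓
  (3,4): δ = 82.75°  ·
  (3,5): δ = 49.33°  ·
  (3,6): δ = 19.46°  ✓
  (4,5): δ = 146.58°  ·
  (4,6): δ = 116.72°  ·
  (5,6): δ = 150.14°  ·
antipodal pairs: 6

count = 6; pairs: (0,3), (1,4), (2,4), (2,5), (2,6), (3,6)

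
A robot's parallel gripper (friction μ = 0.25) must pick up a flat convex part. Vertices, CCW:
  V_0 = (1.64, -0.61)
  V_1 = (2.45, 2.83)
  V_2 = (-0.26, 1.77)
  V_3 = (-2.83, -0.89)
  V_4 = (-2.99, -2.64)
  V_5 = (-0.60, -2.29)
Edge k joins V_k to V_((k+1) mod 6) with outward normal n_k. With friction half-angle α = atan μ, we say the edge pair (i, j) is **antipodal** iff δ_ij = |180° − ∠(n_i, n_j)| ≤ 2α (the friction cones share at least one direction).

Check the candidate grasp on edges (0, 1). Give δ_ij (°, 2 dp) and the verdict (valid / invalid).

α = atan 0.25 = 14.04°;  2α = 28.07°
edge 0: e_0 = (+0.81, +3.44);  n_0 = (+0.9734, -0.2292)
edge 1: e_1 = (-2.71, -1.06);  n_1 = (-0.3643, +0.9313)
∠(n_0, n_1) = 124.61°
δ = |180° − 124.61°| = 55.39°
55.39° > 2α = 28.07°  →  invalid

δ = 55.39°, invalid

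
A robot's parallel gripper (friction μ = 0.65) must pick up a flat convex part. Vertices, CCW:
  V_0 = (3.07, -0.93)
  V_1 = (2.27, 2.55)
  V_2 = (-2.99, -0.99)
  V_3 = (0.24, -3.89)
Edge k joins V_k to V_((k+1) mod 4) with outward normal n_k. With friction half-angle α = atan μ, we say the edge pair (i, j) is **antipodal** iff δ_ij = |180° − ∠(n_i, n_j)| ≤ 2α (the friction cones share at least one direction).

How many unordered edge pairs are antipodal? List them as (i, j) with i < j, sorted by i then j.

α = atan 0.65 = 33.02°;  2α = 66.05°
n_0 = (+0.9746, +0.2240)
n_1 = (-0.5583, +0.8296)
n_2 = (-0.6681, -0.7441)
n_3 = (+0.7228, -0.6911)
  (0,1): δ = 69.01°  ·
  (0,2): δ = 35.13°  ✓
  (0,3): δ = 123.34°  ·
  (1,2): δ = 75.86°  ·
  (1,3): δ = 12.35°  ✓
  (2,3): δ = 91.80°  ·
antipodal pairs: 2

count = 2; pairs: (0,2), (1,3)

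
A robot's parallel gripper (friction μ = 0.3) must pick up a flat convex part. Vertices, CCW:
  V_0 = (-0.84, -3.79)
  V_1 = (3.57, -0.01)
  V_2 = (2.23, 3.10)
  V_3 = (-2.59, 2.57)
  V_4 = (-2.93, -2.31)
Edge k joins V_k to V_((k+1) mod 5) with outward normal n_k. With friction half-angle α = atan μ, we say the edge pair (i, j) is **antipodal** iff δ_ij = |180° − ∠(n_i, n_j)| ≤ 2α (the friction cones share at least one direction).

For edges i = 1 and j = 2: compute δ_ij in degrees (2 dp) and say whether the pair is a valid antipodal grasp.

α = atan 0.3 = 16.70°;  2α = 33.40°
edge 1: e_1 = (-1.34, +3.11);  n_1 = (+0.9184, +0.3957)
edge 2: e_2 = (-4.82, -0.53);  n_2 = (-0.1093, +0.9940)
∠(n_1, n_2) = 72.97°
δ = |180° − 72.97°| = 107.03°
107.03° > 2α = 33.40°  →  invalid

δ = 107.03°, invalid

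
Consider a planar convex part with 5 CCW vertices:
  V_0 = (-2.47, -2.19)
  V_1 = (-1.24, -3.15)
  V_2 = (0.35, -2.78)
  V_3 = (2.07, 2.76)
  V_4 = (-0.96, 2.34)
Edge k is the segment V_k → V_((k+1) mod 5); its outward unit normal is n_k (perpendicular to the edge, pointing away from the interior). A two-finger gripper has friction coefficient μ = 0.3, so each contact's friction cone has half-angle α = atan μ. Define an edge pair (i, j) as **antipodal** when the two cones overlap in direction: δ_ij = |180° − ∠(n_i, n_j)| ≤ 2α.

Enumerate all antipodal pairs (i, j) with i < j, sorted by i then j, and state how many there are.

α = atan 0.3 = 16.70°;  2α = 33.40°
n_0 = (-0.6153, -0.7883)
n_1 = (+0.2266, -0.9740)
n_2 = (+0.9550, -0.2965)
n_3 = (-0.1373, +0.9905)
n_4 = (-0.9487, +0.3162)
  (0,1): δ = 128.93°  ·
  (0,2): δ = 69.28°  ·
  (0,3): δ = 45.86°  ·
  (0,4): δ = 109.54°  ·
  (1,2): δ = 120.35°  ·
  (1,3): δ = 5.21°  ✓
  (1,4): δ = 58.47°  ·
  (2,3): δ = 64.86°  ·
  (2,4): δ = 1.19°  ✓
  (3,4): δ = 116.33°  ·
antipodal pairs: 2

count = 2; pairs: (1,3), (2,4)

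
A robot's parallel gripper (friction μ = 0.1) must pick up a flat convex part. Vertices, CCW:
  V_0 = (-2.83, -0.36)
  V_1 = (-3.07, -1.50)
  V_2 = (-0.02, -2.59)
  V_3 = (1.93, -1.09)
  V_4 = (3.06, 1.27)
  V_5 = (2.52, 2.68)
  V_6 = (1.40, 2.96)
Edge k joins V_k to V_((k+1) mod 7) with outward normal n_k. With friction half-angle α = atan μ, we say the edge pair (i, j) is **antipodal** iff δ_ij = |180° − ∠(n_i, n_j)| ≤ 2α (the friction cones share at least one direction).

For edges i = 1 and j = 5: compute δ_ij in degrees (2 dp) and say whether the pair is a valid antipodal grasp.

α = atan 0.1 = 5.71°;  2α = 11.42°
edge 1: e_1 = (+3.05, -1.09);  n_1 = (-0.3365, -0.9417)
edge 5: e_5 = (-1.12, +0.28);  n_5 = (+0.2425, +0.9701)
∠(n_1, n_5) = 174.37°
δ = |180° − 174.37°| = 5.63°
5.63° ≤ 2α = 11.42°  →  valid

δ = 5.63°, valid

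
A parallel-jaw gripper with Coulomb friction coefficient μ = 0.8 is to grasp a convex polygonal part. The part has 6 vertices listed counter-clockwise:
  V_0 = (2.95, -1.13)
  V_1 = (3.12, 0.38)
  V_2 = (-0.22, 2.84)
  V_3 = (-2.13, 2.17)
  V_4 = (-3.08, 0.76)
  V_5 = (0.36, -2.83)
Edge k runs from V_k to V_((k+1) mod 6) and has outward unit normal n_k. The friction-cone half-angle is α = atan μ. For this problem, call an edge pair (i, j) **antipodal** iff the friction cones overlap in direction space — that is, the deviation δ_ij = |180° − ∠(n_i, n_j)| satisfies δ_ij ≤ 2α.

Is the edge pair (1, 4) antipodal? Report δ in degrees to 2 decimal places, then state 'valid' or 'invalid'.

δ = 9.85°, valid

α = atan 0.8 = 38.66°;  2α = 77.32°
edge 1: e_1 = (-3.34, +2.46);  n_1 = (+0.5930, +0.8052)
edge 4: e_4 = (+3.44, -3.59);  n_4 = (-0.7220, -0.6919)
∠(n_1, n_4) = 170.15°
δ = |180° − 170.15°| = 9.85°
9.85° ≤ 2α = 77.32°  →  valid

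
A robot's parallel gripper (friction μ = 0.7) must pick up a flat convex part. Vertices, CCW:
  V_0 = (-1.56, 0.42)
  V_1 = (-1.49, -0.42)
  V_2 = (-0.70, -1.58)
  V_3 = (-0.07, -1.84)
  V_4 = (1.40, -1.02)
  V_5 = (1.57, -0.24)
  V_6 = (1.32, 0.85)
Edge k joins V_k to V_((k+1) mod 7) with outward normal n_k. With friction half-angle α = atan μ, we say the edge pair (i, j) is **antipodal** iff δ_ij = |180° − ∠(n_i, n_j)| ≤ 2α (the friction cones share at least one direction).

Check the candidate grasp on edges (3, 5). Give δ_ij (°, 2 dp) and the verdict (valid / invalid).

δ = 106.24°, invalid

α = atan 0.7 = 34.99°;  2α = 69.98°
edge 3: e_3 = (+1.47, +0.82);  n_3 = (+0.4872, -0.8733)
edge 5: e_5 = (-0.25, +1.09);  n_5 = (+0.9747, +0.2236)
∠(n_3, n_5) = 73.76°
δ = |180° − 73.76°| = 106.24°
106.24° > 2α = 69.98°  →  invalid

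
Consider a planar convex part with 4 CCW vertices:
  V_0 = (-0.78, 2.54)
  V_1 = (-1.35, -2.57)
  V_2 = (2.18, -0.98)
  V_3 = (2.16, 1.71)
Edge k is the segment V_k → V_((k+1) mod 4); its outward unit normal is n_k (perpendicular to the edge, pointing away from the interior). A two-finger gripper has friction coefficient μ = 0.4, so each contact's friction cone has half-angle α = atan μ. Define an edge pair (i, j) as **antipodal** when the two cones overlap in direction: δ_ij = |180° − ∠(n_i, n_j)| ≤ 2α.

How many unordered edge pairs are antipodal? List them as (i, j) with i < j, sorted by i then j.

count = 2; pairs: (0,2), (1,3)

α = atan 0.4 = 21.80°;  2α = 43.60°
n_0 = (-0.9938, +0.1109)
n_1 = (+0.4107, -0.9118)
n_2 = (+1.0000, +0.0074)
n_3 = (+0.2717, +0.9624)
  (0,1): δ = 59.39°  ·
  (0,2): δ = 6.79°  ✓
  (0,3): δ = 80.60°  ·
  (1,2): δ = 113.82°  ·
  (1,3): δ = 40.01°  ✓
  (2,3): δ = 106.19°  ·
antipodal pairs: 2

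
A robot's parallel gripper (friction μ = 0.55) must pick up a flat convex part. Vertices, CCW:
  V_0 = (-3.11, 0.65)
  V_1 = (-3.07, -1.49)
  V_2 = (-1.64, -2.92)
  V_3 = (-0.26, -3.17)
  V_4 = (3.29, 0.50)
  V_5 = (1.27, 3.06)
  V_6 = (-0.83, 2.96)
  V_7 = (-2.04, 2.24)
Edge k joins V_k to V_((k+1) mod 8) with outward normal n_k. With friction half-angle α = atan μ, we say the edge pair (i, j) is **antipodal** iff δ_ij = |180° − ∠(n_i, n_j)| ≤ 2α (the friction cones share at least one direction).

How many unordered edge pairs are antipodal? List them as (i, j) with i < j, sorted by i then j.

α = atan 0.55 = 28.81°;  2α = 57.62°
n_0 = (-0.9998, -0.0187)
n_1 = (-0.7071, -0.7071)
n_2 = (-0.1783, -0.9840)
n_3 = (+0.7188, -0.6953)
n_4 = (+0.7850, +0.6194)
n_5 = (-0.0476, +0.9989)
n_6 = (-0.5114, +0.8594)
n_7 = (-0.8296, +0.5583)
  (0,1): δ = 136.07°  ·
  (0,2): δ = 101.34°  ·
  (0,3): δ = 45.12°  ✓
  (0,4): δ = 37.20°  ✓
  (0,5): δ = 91.66°  ·
  (0,6): δ = 119.68°  ·
  (0,7): δ = 144.99°  ·
  (1,2): δ = 145.27°  ·
  (1,3): δ = 89.05°  ·
  (1,4): δ = 6.72°  ✓
  (1,5): δ = 47.73°  ✓
  (1,6): δ = 75.75°  ·
  (1,7): δ = 101.06°  ·
  (2,3): δ = 123.78°  ·
  (2,4): δ = 41.46°  ✓
  (2,5): δ = 12.99°  ✓
  (2,6): δ = 41.02°  ✓
  (2,7): δ = 66.33°  ·
  (3,4): δ = 97.68°  ·
  (3,5): δ = 43.23°  ✓
  (3,6): δ = 15.20°  ✓
  (3,7): δ = 10.11°  ✓
  (4,5): δ = 125.55°  ·
  (4,6): δ = 97.52°  ·
  (4,7): δ = 72.21°  ·
  (5,6): δ = 151.97°  ·
  (5,7): δ = 126.67°  ·
  (6,7): δ = 154.69°  ·
antipodal pairs: 10

count = 10; pairs: (0,3), (0,4), (1,4), (1,5), (2,4), (2,5), (2,6), (3,5), (3,6), (3,7)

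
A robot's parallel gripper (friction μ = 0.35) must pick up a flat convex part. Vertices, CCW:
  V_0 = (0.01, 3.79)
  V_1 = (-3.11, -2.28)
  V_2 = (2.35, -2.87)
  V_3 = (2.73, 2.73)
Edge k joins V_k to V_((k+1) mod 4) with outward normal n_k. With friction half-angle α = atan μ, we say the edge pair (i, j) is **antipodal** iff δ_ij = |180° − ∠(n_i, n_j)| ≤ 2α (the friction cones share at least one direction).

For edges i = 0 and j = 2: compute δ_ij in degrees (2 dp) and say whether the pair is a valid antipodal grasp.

α = atan 0.35 = 19.29°;  2α = 38.58°
edge 0: e_0 = (-3.12, -6.07);  n_0 = (-0.8894, +0.4571)
edge 2: e_2 = (+0.38, +5.60);  n_2 = (+0.9977, -0.0677)
∠(n_0, n_2) = 156.68°
δ = |180° − 156.68°| = 23.32°
23.32° ≤ 2α = 38.58°  →  valid

δ = 23.32°, valid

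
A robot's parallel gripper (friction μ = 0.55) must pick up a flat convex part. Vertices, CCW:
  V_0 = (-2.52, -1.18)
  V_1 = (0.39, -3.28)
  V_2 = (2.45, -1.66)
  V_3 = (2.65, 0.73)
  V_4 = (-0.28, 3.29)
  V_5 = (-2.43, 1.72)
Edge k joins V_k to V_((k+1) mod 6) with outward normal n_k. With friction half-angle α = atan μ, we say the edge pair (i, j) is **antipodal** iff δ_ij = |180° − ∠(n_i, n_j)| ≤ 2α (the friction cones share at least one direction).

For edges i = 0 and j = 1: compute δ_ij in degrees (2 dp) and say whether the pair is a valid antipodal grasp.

α = atan 0.55 = 28.81°;  2α = 57.62°
edge 0: e_0 = (+2.91, -2.10);  n_0 = (-0.5852, -0.8109)
edge 1: e_1 = (+2.06, +1.62);  n_1 = (+0.6182, -0.7861)
∠(n_0, n_1) = 74.00°
δ = |180° − 74.00°| = 106.00°
106.00° > 2α = 57.62°  →  invalid

δ = 106.00°, invalid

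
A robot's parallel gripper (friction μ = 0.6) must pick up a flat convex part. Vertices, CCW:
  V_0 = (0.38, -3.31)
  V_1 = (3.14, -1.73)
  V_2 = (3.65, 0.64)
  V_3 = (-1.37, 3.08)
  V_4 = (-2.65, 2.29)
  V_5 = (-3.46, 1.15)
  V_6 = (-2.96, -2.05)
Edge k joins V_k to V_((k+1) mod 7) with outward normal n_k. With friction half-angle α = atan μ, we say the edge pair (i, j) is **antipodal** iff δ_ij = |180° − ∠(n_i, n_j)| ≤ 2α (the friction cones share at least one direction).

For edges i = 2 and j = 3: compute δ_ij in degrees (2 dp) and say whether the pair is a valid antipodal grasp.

α = atan 0.6 = 30.96°;  2α = 61.93°
edge 2: e_2 = (-5.02, +2.44);  n_2 = (+0.4372, +0.8994)
edge 3: e_3 = (-1.28, -0.79);  n_3 = (-0.5252, +0.8510)
∠(n_2, n_3) = 57.60°
δ = |180° − 57.60°| = 122.40°
122.40° > 2α = 61.93°  →  invalid

δ = 122.40°, invalid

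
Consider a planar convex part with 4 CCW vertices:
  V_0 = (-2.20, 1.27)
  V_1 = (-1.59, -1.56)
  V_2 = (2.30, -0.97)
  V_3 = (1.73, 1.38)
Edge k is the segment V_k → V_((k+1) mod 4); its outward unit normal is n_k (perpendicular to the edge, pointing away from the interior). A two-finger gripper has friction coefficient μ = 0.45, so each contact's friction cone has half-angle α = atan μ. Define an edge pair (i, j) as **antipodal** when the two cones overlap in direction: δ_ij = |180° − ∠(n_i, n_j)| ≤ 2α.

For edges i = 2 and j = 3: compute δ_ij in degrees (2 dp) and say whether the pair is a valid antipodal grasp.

α = atan 0.45 = 24.23°;  2α = 48.46°
edge 2: e_2 = (-0.57, +2.35);  n_2 = (+0.9718, +0.2357)
edge 3: e_3 = (-3.93, -0.11);  n_3 = (-0.0280, +0.9996)
∠(n_2, n_3) = 77.97°
δ = |180° − 77.97°| = 102.03°
102.03° > 2α = 48.46°  →  invalid

δ = 102.03°, invalid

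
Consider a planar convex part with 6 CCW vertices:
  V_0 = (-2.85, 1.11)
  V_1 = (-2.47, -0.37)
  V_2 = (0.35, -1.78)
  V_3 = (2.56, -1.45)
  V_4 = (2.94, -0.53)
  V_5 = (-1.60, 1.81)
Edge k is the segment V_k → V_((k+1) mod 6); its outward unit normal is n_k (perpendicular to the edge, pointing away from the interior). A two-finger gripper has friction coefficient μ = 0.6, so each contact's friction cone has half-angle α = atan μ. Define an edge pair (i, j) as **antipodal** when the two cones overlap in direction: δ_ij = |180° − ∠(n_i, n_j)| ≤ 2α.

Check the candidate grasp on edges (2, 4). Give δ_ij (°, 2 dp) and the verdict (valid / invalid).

δ = 35.76°, valid

α = atan 0.6 = 30.96°;  2α = 61.93°
edge 2: e_2 = (+2.21, +0.33);  n_2 = (+0.1477, -0.9890)
edge 4: e_4 = (-4.54, +2.34);  n_4 = (+0.4581, +0.8889)
∠(n_2, n_4) = 144.24°
δ = |180° − 144.24°| = 35.76°
35.76° ≤ 2α = 61.93°  →  valid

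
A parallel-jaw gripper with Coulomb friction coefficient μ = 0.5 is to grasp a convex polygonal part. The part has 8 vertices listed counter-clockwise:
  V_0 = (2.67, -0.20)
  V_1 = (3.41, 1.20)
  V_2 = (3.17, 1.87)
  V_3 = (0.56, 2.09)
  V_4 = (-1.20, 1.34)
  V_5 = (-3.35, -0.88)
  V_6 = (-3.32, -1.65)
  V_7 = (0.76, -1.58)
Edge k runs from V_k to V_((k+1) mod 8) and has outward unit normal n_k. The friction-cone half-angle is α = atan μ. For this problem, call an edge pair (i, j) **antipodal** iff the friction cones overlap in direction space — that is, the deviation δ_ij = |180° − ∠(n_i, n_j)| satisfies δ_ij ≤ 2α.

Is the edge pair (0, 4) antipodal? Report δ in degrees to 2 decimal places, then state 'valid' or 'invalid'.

α = atan 0.5 = 26.57°;  2α = 53.13°
edge 0: e_0 = (+0.74, +1.40);  n_0 = (+0.8841, -0.4673)
edge 4: e_4 = (-2.15, -2.22);  n_4 = (-0.7183, +0.6957)
∠(n_0, n_4) = 163.78°
δ = |180° − 163.78°| = 16.22°
16.22° ≤ 2α = 53.13°  →  valid

δ = 16.22°, valid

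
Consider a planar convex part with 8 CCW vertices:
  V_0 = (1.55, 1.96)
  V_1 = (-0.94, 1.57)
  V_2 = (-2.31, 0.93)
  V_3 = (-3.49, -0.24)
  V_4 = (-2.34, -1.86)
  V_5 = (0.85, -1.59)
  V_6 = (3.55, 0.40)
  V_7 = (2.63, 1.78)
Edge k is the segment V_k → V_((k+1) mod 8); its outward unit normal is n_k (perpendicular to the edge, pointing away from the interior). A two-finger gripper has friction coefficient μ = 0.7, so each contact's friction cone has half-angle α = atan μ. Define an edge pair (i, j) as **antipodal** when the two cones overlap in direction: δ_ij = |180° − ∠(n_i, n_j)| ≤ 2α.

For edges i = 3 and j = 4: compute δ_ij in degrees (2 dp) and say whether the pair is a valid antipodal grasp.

α = atan 0.7 = 34.99°;  2α = 69.98°
edge 3: e_3 = (+1.15, -1.62);  n_3 = (-0.8154, -0.5789)
edge 4: e_4 = (+3.19, +0.27);  n_4 = (+0.0843, -0.9964)
∠(n_3, n_4) = 59.47°
δ = |180° − 59.47°| = 120.53°
120.53° > 2α = 69.98°  →  invalid

δ = 120.53°, invalid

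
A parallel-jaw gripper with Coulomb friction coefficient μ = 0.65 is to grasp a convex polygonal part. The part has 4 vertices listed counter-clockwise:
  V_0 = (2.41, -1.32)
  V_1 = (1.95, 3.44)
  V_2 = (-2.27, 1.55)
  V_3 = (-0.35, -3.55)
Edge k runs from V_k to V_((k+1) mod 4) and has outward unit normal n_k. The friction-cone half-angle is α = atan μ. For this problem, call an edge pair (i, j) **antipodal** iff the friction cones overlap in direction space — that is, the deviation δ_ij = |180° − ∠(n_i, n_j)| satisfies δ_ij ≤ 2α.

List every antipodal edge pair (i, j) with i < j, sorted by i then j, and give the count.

count = 2; pairs: (0,2), (1,3)

α = atan 0.65 = 33.02°;  2α = 66.05°
n_0 = (+0.9954, +0.0962)
n_1 = (-0.4087, +0.9126)
n_2 = (-0.9359, -0.3523)
n_3 = (+0.6285, -0.7778)
  (0,1): δ = 71.39°  ·
  (0,2): δ = 15.11°  ✓
  (0,3): δ = 123.42°  ·
  (1,2): δ = 93.50°  ·
  (1,3): δ = 14.81°  ✓
  (2,3): δ = 71.69°  ·
antipodal pairs: 2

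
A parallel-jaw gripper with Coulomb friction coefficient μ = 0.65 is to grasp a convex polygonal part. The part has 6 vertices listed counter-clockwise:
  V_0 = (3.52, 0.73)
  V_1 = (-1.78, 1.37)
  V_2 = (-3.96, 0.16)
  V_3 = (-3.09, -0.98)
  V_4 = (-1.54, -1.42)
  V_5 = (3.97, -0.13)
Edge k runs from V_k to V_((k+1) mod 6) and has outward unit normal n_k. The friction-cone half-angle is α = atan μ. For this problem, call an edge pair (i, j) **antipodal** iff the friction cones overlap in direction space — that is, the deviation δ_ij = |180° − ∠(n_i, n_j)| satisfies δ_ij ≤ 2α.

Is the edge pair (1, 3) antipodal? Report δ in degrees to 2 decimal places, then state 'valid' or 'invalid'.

α = atan 0.65 = 33.02°;  2α = 66.05°
edge 1: e_1 = (-2.18, -1.21);  n_1 = (-0.4853, +0.8743)
edge 3: e_3 = (+1.55, -0.44);  n_3 = (-0.2731, -0.9620)
∠(n_1, n_3) = 135.12°
δ = |180° − 135.12°| = 44.88°
44.88° ≤ 2α = 66.05°  →  valid

δ = 44.88°, valid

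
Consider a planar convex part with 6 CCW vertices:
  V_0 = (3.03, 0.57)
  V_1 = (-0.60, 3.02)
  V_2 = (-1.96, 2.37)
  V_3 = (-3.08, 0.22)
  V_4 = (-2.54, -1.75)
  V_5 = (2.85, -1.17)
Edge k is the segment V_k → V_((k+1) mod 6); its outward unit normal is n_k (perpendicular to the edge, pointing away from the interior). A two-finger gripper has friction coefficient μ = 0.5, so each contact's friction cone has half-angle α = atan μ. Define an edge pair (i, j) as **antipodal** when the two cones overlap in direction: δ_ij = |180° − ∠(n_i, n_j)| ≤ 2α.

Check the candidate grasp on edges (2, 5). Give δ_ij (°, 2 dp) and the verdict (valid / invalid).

α = atan 0.5 = 26.57°;  2α = 53.13°
edge 2: e_2 = (-1.12, -2.15);  n_2 = (-0.8869, +0.4620)
edge 5: e_5 = (+0.18, +1.74);  n_5 = (+0.9947, -0.1029)
∠(n_2, n_5) = 158.39°
δ = |180° − 158.39°| = 21.61°
21.61° ≤ 2α = 53.13°  →  valid

δ = 21.61°, valid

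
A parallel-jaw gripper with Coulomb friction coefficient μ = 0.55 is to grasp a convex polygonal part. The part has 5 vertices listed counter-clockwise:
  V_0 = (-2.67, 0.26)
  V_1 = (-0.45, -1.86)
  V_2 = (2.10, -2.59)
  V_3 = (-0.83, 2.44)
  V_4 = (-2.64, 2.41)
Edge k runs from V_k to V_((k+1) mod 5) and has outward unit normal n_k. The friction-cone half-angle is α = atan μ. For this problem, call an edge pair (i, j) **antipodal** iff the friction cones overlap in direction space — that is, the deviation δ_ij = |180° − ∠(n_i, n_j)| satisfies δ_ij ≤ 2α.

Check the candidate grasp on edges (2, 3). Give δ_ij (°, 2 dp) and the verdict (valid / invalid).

α = atan 0.55 = 28.81°;  2α = 57.62°
edge 2: e_2 = (-2.93, +5.03);  n_2 = (+0.8641, +0.5033)
edge 3: e_3 = (-1.81, -0.03);  n_3 = (-0.0166, +0.9999)
∠(n_2, n_3) = 60.73°
δ = |180° − 60.73°| = 119.27°
119.27° > 2α = 57.62°  →  invalid

δ = 119.27°, invalid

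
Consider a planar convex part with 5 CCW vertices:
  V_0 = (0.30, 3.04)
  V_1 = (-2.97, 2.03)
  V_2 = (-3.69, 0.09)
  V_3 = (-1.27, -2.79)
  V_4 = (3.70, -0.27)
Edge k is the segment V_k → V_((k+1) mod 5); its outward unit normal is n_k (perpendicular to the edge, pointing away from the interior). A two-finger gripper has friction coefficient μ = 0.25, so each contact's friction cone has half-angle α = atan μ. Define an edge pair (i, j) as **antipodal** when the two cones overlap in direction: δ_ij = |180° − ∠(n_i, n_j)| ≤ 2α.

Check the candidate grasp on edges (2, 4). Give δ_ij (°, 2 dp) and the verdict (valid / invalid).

δ = 5.73°, valid

α = atan 0.25 = 14.04°;  2α = 28.07°
edge 2: e_2 = (+2.42, -2.88);  n_2 = (-0.7656, -0.6433)
edge 4: e_4 = (-3.40, +3.31);  n_4 = (+0.6976, +0.7165)
∠(n_2, n_4) = 174.27°
δ = |180° − 174.27°| = 5.73°
5.73° ≤ 2α = 28.07°  →  valid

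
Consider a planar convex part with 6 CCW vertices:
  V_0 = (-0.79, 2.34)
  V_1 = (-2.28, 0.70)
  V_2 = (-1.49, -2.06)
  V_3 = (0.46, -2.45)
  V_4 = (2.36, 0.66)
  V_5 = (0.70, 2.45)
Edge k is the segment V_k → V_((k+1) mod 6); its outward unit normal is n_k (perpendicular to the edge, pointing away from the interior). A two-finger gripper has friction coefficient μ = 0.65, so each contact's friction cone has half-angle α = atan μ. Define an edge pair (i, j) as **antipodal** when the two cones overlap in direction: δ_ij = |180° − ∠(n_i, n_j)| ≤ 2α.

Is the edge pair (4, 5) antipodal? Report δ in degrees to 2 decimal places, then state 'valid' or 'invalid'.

δ = 128.62°, invalid

α = atan 0.65 = 33.02°;  2α = 66.05°
edge 4: e_4 = (-1.66, +1.79);  n_4 = (+0.7332, +0.6800)
edge 5: e_5 = (-1.49, -0.11);  n_5 = (-0.0736, +0.9973)
∠(n_4, n_5) = 51.38°
δ = |180° − 51.38°| = 128.62°
128.62° > 2α = 66.05°  →  invalid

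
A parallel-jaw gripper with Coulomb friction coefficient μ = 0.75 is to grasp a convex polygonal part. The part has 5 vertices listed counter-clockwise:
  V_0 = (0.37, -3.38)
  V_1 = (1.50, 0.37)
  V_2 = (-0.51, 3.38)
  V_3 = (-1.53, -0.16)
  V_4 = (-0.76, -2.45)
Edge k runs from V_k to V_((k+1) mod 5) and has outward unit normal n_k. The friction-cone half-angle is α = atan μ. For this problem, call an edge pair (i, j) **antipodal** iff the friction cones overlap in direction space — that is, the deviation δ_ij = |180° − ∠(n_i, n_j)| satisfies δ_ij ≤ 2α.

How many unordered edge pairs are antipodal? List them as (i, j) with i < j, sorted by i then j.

α = atan 0.75 = 36.87°;  2α = 73.74°
n_0 = (+0.9575, -0.2885)
n_1 = (+0.8316, +0.5553)
n_2 = (-0.9609, +0.2769)
n_3 = (-0.9479, -0.3187)
n_4 = (-0.6355, -0.7721)
  (0,1): δ = 129.50°  ·
  (0,2): δ = 0.70°  ✓
  (0,3): δ = 35.35°  ✓
  (0,4): δ = 67.31°  ✓
  (1,2): δ = 49.81°  ✓
  (1,3): δ = 15.15°  ✓
  (1,4): δ = 16.81°  ✓
  (2,3): δ = 145.34°  ·
  (2,4): δ = 113.38°  ·
  (3,4): δ = 148.04°  ·
antipodal pairs: 6

count = 6; pairs: (0,2), (0,3), (0,4), (1,2), (1,3), (1,4)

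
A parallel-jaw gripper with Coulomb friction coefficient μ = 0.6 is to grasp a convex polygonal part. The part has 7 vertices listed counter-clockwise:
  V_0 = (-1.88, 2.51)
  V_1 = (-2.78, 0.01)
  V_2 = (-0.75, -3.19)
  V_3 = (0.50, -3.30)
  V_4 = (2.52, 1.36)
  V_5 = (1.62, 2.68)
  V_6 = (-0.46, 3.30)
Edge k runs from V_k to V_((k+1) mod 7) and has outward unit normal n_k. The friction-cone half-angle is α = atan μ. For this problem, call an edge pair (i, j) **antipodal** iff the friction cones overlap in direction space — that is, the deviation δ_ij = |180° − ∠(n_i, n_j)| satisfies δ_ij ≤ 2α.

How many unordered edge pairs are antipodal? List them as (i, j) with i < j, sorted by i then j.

count = 9; pairs: (0,3), (0,4), (1,3), (1,4), (1,5), (2,4), (2,5), (2,6), (3,6)

α = atan 0.6 = 30.96°;  2α = 61.93°
n_0 = (-0.9409, +0.3387)
n_1 = (-0.8444, -0.5357)
n_2 = (-0.0877, -0.9962)
n_3 = (+0.9175, -0.3977)
n_4 = (+0.8262, +0.5633)
n_5 = (+0.2857, +0.9583)
n_6 = (-0.4862, +0.8739)
  (0,1): δ = 127.81°  ·
  (0,2): δ = 75.23°  ·
  (0,3): δ = 3.64°  ✓
  (0,4): δ = 54.09°  ✓
  (0,5): δ = 93.20°  ·
  (0,6): δ = 138.89°  ·
  (1,2): δ = 127.42°  ·
  (1,3): δ = 55.83°  ✓
  (1,4): δ = 1.90°  ✓
  (1,5): δ = 41.01°  ✓
  (1,6): δ = 86.70°  ·
  (2,3): δ = 108.41°  ·
  (2,4): δ = 50.68°  ✓
  (2,5): δ = 11.57°  ✓
  (2,6): δ = 34.12°  ✓
  (3,4): δ = 122.28°  ·
  (3,5): δ = 83.16°  ·
  (3,6): δ = 37.48°  ✓
  (4,5): δ = 140.88°  ·
  (4,6): δ = 95.20°  ·
  (5,6): δ = 134.31°  ·
antipodal pairs: 9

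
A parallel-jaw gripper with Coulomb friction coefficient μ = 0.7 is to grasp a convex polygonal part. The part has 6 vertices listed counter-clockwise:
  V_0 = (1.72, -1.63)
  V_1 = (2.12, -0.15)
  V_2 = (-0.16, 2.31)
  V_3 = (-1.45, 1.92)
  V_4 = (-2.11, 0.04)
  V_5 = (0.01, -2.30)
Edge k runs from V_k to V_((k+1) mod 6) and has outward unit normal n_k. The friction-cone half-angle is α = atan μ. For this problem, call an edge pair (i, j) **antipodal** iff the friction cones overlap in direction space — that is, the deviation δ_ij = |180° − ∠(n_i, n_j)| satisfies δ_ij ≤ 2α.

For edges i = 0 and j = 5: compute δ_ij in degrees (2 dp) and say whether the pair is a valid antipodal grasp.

δ = 126.52°, invalid

α = atan 0.7 = 34.99°;  2α = 69.98°
edge 0: e_0 = (+0.40, +1.48);  n_0 = (+0.9654, -0.2609)
edge 5: e_5 = (+1.71, +0.67);  n_5 = (+0.3648, -0.9311)
∠(n_0, n_5) = 53.48°
δ = |180° − 53.48°| = 126.52°
126.52° > 2α = 69.98°  →  invalid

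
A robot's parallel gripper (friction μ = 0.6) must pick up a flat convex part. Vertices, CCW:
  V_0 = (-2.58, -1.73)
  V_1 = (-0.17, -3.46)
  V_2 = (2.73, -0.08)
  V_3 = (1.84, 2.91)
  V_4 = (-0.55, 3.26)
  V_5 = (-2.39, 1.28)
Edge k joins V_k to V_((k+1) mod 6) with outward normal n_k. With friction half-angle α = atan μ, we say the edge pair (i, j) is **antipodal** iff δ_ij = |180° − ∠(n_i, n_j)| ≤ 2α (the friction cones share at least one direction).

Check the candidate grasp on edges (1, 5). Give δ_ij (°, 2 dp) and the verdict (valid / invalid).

δ = 37.02°, valid

α = atan 0.6 = 30.96°;  2α = 61.93°
edge 1: e_1 = (+2.90, +3.38);  n_1 = (+0.7589, -0.6512)
edge 5: e_5 = (-0.19, -3.01);  n_5 = (-0.9980, +0.0630)
∠(n_1, n_5) = 142.98°
δ = |180° − 142.98°| = 37.02°
37.02° ≤ 2α = 61.93°  →  valid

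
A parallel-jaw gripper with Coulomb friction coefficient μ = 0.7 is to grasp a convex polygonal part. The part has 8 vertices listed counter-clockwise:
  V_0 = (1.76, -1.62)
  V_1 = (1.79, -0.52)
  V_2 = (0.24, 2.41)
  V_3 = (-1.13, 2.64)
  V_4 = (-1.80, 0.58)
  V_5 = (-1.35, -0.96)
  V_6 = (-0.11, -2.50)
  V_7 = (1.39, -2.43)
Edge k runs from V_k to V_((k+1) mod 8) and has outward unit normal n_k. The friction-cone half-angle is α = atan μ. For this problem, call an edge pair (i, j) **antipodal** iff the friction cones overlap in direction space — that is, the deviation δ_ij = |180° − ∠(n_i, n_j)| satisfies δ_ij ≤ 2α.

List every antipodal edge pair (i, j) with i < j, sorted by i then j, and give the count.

α = atan 0.7 = 34.99°;  2α = 69.98°
n_0 = (+0.9996, -0.0273)
n_1 = (+0.8839, +0.4676)
n_2 = (+0.1656, +0.9862)
n_3 = (-0.9510, +0.3093)
n_4 = (-0.9599, -0.2805)
n_5 = (-0.7789, -0.6272)
n_6 = (+0.0466, -0.9989)
n_7 = (+0.9096, -0.4155)
  (0,1): δ = 150.56°  ·
  (0,2): δ = 97.97°  ·
  (0,3): δ = 16.45°  ✓
  (0,4): δ = 17.85°  ✓
  (0,5): δ = 40.40°  ✓
  (0,6): δ = 94.23°  ·
  (0,7): δ = 157.01°  ·
  (1,2): δ = 127.41°  ·
  (1,3): δ = 45.90°  ✓
  (1,4): δ = 11.59°  ✓
  (1,5): δ = 10.96°  ✓
  (1,6): δ = 64.79°  ✓
  (1,7): δ = 127.57°  ·
  (2,3): δ = 98.49°  ·
  (2,4): δ = 64.18°  ✓
  (2,5): δ = 41.63°  ✓
  (2,6): δ = 12.20°  ✓
  (2,7): δ = 74.98°  ·
  (3,4): δ = 145.69°  ·
  (3,5): δ = 123.14°  ·
  (3,6): δ = 69.31°  ✓
  (3,7): δ = 6.53°  ✓
  (4,5): δ = 157.45°  ·
  (4,6): δ = 103.62°  ·
  (4,7): δ = 40.84°  ✓
  (5,6): δ = 126.17°  ·
  (5,7): δ = 63.39°  ✓
  (6,7): δ = 117.22°  ·
antipodal pairs: 14

count = 14; pairs: (0,3), (0,4), (0,5), (1,3), (1,4), (1,5), (1,6), (2,4), (2,5), (2,6), (3,6), (3,7), (4,7), (5,7)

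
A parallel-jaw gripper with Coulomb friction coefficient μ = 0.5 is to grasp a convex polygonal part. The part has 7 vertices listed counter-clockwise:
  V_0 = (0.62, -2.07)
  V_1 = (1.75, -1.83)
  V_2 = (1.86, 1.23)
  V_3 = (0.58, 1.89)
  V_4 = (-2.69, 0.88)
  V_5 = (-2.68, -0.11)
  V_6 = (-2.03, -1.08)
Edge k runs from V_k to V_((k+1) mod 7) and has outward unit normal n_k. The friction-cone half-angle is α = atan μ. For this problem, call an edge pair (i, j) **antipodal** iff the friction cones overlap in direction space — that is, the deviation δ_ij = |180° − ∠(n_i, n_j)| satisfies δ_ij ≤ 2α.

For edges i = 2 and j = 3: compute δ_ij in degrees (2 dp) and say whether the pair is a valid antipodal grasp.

δ = 135.56°, invalid

α = atan 0.5 = 26.57°;  2α = 53.13°
edge 2: e_2 = (-1.28, +0.66);  n_2 = (+0.4583, +0.8888)
edge 3: e_3 = (-3.27, -1.01);  n_3 = (-0.2951, +0.9555)
∠(n_2, n_3) = 44.44°
δ = |180° − 44.44°| = 135.56°
135.56° > 2α = 53.13°  →  invalid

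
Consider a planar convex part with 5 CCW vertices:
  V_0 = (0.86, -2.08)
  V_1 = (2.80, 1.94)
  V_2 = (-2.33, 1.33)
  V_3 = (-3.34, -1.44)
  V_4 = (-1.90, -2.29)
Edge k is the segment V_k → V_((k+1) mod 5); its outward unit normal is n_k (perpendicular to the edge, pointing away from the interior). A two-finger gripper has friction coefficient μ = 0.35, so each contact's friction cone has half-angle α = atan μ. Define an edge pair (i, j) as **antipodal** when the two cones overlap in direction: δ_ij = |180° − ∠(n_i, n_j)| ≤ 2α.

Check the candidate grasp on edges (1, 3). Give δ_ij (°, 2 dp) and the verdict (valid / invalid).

α = atan 0.35 = 19.29°;  2α = 38.58°
edge 1: e_1 = (-5.13, -0.61);  n_1 = (-0.1181, +0.9930)
edge 3: e_3 = (+1.44, -0.85);  n_3 = (-0.5083, -0.8612)
∠(n_1, n_3) = 142.67°
δ = |180° − 142.67°| = 37.33°
37.33° ≤ 2α = 38.58°  →  valid

δ = 37.33°, valid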